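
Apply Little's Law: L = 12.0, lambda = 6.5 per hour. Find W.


W = L / lambda = 12.0 / 6.5 = 1.8462 hours

1.8462 hours


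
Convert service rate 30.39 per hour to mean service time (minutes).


Mean service time = 60/mu = 60/30.39 = 1.97 minutes

1.97 minutes


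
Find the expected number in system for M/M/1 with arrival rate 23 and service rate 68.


rho = 23/68; L = rho/(1-rho) = 0.51

0.51


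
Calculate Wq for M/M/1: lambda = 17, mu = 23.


rho = 17/23; Wq = rho/(mu - lambda) = 0.1232 hours

0.1232 hours


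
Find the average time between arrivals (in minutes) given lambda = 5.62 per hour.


Mean interarrival time = 60/lambda = 60/5.62 = 10.68 minutes

10.68 minutes


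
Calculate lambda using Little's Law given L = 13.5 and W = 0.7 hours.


lambda = L / W = 13.5 / 0.7 = 19.29 per hour

19.29 per hour


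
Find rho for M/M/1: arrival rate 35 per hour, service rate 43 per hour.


rho = lambda/mu = 35/43 = 0.814

0.814


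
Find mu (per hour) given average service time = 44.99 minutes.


mu = 60 / avg_service_time = 60 / 44.99 = 1.33 per hour

1.33 per hour


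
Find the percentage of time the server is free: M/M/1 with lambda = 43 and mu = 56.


Idle fraction = (1 - rho) * 100 = (1 - 43/56) * 100 = 23.2%

23.2%


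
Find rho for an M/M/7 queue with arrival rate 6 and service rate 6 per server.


rho = lambda/(c*mu) = 6/(7*6) = 0.1429

0.1429


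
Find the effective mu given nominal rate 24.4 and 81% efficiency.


Effective rate = mu * efficiency = 24.4 * 0.81 = 19.76 per hour

19.76 per hour


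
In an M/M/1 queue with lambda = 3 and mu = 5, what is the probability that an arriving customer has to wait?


P(wait) = rho = lambda/mu = 3/5 = 0.6

0.6


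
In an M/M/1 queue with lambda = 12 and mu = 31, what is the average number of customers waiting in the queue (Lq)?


rho = 12/31; Lq = rho^2/(1-rho) = 0.24

0.24


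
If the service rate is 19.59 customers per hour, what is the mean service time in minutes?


Mean service time = 60/mu = 60/19.59 = 3.06 minutes

3.06 minutes


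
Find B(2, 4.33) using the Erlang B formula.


B(N,A) = (A^N/N!) / sum(A^k/k!, k=0..N) with N=2, A=4.33 = 0.6375

0.6375


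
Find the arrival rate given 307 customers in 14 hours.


lambda = total arrivals / time = 307 / 14 = 21.93 per hour

21.93 per hour


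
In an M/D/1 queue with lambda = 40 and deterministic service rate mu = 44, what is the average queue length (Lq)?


M/D/1: Lq = rho^2 / (2*(1-rho)) where rho = 40/44; Lq = 4.55

4.55


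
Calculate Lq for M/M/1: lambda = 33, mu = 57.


rho = 33/57; Lq = rho^2/(1-rho) = 0.8

0.8


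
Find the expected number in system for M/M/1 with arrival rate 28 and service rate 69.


rho = 28/69; L = rho/(1-rho) = 0.68

0.68


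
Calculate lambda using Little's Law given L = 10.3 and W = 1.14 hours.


lambda = L / W = 10.3 / 1.14 = 9.04 per hour

9.04 per hour


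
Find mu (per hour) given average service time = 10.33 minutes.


mu = 60 / avg_service_time = 60 / 10.33 = 5.81 per hour

5.81 per hour


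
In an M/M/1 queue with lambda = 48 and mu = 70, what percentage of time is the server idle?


Idle fraction = (1 - rho) * 100 = (1 - 48/70) * 100 = 31.4%

31.4%


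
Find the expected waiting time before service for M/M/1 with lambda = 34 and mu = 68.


rho = 34/68; Wq = rho/(mu - lambda) = 0.0147 hours

0.0147 hours


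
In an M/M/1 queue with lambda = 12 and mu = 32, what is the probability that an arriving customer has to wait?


P(wait) = rho = lambda/mu = 12/32 = 0.375

0.375


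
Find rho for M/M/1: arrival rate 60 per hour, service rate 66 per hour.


rho = lambda/mu = 60/66 = 0.9091

0.9091


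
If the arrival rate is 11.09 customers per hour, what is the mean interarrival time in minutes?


Mean interarrival time = 60/lambda = 60/11.09 = 5.41 minutes

5.41 minutes


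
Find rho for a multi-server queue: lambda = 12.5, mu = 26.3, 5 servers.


rho = lambda / (c * mu) = 12.5 / (5 * 26.3) = 0.0951

0.0951


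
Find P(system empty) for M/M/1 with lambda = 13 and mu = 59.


P0 = 1 - rho = 1 - 13/59 = 0.7797

0.7797


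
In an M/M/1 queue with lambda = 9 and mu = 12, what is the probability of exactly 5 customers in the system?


rho = 9/12; P(n) = (1-rho)*rho^n = (1-9/12)*(9/12)^5 = 0.0593

0.0593


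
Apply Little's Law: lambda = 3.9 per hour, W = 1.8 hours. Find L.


L = lambda * W = 3.9 * 1.8 = 7.02

7.02


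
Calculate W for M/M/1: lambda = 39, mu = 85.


W = 1/(mu - lambda) = 1/(85 - 39) = 0.0217 hours

0.0217 hours


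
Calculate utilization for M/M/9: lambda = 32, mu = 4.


rho = lambda/(c*mu) = 32/(9*4) = 0.8889

0.8889


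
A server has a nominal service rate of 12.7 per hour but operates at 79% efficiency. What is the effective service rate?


Effective rate = mu * efficiency = 12.7 * 0.79 = 10.03 per hour

10.03 per hour


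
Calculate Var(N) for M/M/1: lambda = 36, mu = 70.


rho = 36/70; Var(N) = rho/(1-rho)^2 = 2.18

2.18


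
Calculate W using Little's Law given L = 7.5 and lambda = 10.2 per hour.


W = L / lambda = 7.5 / 10.2 = 0.7353 hours

0.7353 hours


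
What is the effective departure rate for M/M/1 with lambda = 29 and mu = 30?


For a stable queue (lambda < mu), throughput = lambda = 29 per hour

29 per hour


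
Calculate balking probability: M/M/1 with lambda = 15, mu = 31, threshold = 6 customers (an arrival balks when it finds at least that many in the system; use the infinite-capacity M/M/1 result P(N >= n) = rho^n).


P(N >= 6) = rho^6 = (15/31)^6 = 0.0128

0.0128


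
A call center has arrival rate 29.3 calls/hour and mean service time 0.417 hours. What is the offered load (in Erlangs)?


Offered load a = lambda * E[S] = 29.3 * 0.417 = 12.22 Erlangs

12.22 Erlangs


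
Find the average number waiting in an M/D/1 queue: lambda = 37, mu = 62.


M/D/1: Lq = rho^2 / (2*(1-rho)) where rho = 37/62; Lq = 0.44

0.44


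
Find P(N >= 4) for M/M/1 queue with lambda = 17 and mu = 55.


P(N >= 4) = rho^4 = (17/55)^4 = 0.0091

0.0091


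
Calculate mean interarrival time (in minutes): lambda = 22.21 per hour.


Mean interarrival time = 60/lambda = 60/22.21 = 2.7 minutes

2.7 minutes


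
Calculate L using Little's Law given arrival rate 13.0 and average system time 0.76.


L = lambda * W = 13.0 * 0.76 = 9.88

9.88


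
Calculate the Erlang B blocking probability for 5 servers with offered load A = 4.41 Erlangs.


B(N,A) = (A^N/N!) / sum(A^k/k!, k=0..N) with N=5, A=4.41 = 0.2352

0.2352


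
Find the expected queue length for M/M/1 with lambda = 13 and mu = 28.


rho = 13/28; Lq = rho^2/(1-rho) = 0.4

0.4


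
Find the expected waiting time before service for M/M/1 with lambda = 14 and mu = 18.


rho = 14/18; Wq = rho/(mu - lambda) = 0.1944 hours

0.1944 hours


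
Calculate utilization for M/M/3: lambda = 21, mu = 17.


rho = lambda/(c*mu) = 21/(3*17) = 0.4118

0.4118


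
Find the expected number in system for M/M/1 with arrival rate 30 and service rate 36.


rho = 30/36; L = rho/(1-rho) = 5.0

5.0


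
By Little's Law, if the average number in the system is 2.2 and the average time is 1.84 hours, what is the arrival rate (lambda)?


lambda = L / W = 2.2 / 1.84 = 1.2 per hour

1.2 per hour


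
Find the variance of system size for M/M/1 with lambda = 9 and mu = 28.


rho = 9/28; Var(N) = rho/(1-rho)^2 = 0.7

0.7


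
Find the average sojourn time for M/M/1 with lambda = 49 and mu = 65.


W = 1/(mu - lambda) = 1/(65 - 49) = 0.0625 hours

0.0625 hours


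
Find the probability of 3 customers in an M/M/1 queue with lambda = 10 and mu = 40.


rho = 10/40; P(n) = (1-rho)*rho^n = (1-10/40)*(10/40)^3 = 0.0117

0.0117


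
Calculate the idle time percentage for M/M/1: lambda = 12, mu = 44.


Idle fraction = (1 - rho) * 100 = (1 - 12/44) * 100 = 72.7%

72.7%


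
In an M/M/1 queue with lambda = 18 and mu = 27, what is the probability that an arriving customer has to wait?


P(wait) = rho = lambda/mu = 18/27 = 0.6667

0.6667


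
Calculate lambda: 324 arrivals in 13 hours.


lambda = total arrivals / time = 324 / 13 = 24.92 per hour

24.92 per hour


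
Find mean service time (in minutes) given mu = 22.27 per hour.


Mean service time = 60/mu = 60/22.27 = 2.69 minutes

2.69 minutes


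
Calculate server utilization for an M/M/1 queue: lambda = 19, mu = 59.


rho = lambda/mu = 19/59 = 0.322

0.322


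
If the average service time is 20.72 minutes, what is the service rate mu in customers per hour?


mu = 60 / avg_service_time = 60 / 20.72 = 2.9 per hour

2.9 per hour


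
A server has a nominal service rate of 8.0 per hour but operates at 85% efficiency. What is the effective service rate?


Effective rate = mu * efficiency = 8.0 * 0.85 = 6.8 per hour

6.8 per hour


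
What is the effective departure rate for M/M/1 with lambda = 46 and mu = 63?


For a stable queue (lambda < mu), throughput = lambda = 46 per hour

46 per hour


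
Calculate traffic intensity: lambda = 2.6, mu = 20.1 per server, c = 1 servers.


rho = lambda / (c * mu) = 2.6 / (1 * 20.1) = 0.1294

0.1294


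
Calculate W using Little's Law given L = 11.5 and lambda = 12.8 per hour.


W = L / lambda = 11.5 / 12.8 = 0.8984 hours

0.8984 hours


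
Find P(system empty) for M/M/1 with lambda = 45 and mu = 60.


P0 = 1 - rho = 1 - 45/60 = 0.25

0.25


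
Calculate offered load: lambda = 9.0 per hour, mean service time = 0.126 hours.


Offered load a = lambda * E[S] = 9.0 * 0.126 = 1.13 Erlangs

1.13 Erlangs


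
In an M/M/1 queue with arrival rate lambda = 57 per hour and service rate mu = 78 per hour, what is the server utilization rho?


rho = lambda/mu = 57/78 = 0.7308

0.7308


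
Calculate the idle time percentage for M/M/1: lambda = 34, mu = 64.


Idle fraction = (1 - rho) * 100 = (1 - 34/64) * 100 = 46.9%

46.9%


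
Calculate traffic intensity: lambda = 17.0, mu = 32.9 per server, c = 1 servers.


rho = lambda / (c * mu) = 17.0 / (1 * 32.9) = 0.5167

0.5167


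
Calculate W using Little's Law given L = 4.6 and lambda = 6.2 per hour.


W = L / lambda = 4.6 / 6.2 = 0.7419 hours

0.7419 hours


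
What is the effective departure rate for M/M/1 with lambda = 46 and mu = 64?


For a stable queue (lambda < mu), throughput = lambda = 46 per hour

46 per hour


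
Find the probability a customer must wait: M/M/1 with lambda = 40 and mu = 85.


P(wait) = rho = lambda/mu = 40/85 = 0.4706

0.4706


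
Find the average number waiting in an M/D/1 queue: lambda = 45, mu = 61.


M/D/1: Lq = rho^2 / (2*(1-rho)) where rho = 45/61; Lq = 1.04

1.04


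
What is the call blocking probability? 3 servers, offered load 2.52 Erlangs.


B(N,A) = (A^N/N!) / sum(A^k/k!, k=0..N) with N=3, A=2.52 = 0.2849

0.2849


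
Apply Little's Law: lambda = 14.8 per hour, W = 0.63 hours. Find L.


L = lambda * W = 14.8 * 0.63 = 9.32

9.32


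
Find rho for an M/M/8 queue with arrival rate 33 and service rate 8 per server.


rho = lambda/(c*mu) = 33/(8*8) = 0.5156

0.5156


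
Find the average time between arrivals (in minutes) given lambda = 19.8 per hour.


Mean interarrival time = 60/lambda = 60/19.8 = 3.03 minutes

3.03 minutes


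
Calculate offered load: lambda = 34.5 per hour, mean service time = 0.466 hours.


Offered load a = lambda * E[S] = 34.5 * 0.466 = 16.08 Erlangs

16.08 Erlangs


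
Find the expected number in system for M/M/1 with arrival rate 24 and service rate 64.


rho = 24/64; L = rho/(1-rho) = 0.6

0.6


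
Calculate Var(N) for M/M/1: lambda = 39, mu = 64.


rho = 39/64; Var(N) = rho/(1-rho)^2 = 3.99

3.99


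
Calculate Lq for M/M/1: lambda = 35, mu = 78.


rho = 35/78; Lq = rho^2/(1-rho) = 0.37

0.37


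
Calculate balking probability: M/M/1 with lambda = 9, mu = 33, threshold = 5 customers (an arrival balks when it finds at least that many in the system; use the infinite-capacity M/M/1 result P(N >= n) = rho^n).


P(N >= 5) = rho^5 = (9/33)^5 = 0.0015

0.0015


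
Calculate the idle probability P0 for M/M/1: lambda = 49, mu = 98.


P0 = 1 - rho = 1 - 49/98 = 0.5

0.5


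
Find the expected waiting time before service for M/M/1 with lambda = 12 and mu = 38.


rho = 12/38; Wq = rho/(mu - lambda) = 0.0121 hours

0.0121 hours


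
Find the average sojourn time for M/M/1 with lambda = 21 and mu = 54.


W = 1/(mu - lambda) = 1/(54 - 21) = 0.0303 hours

0.0303 hours


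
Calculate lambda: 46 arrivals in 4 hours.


lambda = total arrivals / time = 46 / 4 = 11.5 per hour

11.5 per hour


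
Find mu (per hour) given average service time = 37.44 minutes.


mu = 60 / avg_service_time = 60 / 37.44 = 1.6 per hour

1.6 per hour


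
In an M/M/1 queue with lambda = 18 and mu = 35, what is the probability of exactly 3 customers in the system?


rho = 18/35; P(n) = (1-rho)*rho^n = (1-18/35)*(18/35)^3 = 0.0661

0.0661


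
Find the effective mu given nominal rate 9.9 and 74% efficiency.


Effective rate = mu * efficiency = 9.9 * 0.74 = 7.33 per hour

7.33 per hour


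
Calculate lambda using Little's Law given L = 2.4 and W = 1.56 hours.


lambda = L / W = 2.4 / 1.56 = 1.54 per hour

1.54 per hour


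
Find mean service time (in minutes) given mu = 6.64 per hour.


Mean service time = 60/mu = 60/6.64 = 9.04 minutes

9.04 minutes


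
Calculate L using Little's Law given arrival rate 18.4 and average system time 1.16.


L = lambda * W = 18.4 * 1.16 = 21.34

21.34


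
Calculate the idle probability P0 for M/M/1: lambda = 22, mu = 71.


P0 = 1 - rho = 1 - 22/71 = 0.6901

0.6901


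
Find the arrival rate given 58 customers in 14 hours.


lambda = total arrivals / time = 58 / 14 = 4.14 per hour

4.14 per hour


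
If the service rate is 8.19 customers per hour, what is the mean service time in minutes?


Mean service time = 60/mu = 60/8.19 = 7.33 minutes

7.33 minutes


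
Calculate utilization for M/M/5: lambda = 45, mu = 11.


rho = lambda/(c*mu) = 45/(5*11) = 0.8182

0.8182


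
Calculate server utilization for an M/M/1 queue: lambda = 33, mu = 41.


rho = lambda/mu = 33/41 = 0.8049

0.8049


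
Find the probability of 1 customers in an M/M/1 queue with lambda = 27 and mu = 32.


rho = 27/32; P(n) = (1-rho)*rho^n = (1-27/32)*(27/32)^1 = 0.1318

0.1318


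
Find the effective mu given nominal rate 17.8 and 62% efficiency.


Effective rate = mu * efficiency = 17.8 * 0.62 = 11.04 per hour

11.04 per hour


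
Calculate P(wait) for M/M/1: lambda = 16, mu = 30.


P(wait) = rho = lambda/mu = 16/30 = 0.5333

0.5333


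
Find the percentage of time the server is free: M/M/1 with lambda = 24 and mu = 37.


Idle fraction = (1 - rho) * 100 = (1 - 24/37) * 100 = 35.1%

35.1%


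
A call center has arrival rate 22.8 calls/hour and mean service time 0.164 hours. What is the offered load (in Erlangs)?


Offered load a = lambda * E[S] = 22.8 * 0.164 = 3.74 Erlangs

3.74 Erlangs


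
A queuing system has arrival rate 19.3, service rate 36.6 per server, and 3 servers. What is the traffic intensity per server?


rho = lambda / (c * mu) = 19.3 / (3 * 36.6) = 0.1758

0.1758


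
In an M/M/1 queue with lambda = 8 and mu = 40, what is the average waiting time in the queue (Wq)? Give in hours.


rho = 8/40; Wq = rho/(mu - lambda) = 0.0063 hours

0.0063 hours


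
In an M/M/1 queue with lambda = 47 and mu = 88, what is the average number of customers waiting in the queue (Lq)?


rho = 47/88; Lq = rho^2/(1-rho) = 0.61

0.61


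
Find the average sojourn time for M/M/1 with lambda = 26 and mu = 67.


W = 1/(mu - lambda) = 1/(67 - 26) = 0.0244 hours

0.0244 hours


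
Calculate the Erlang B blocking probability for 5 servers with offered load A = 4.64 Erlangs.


B(N,A) = (A^N/N!) / sum(A^k/k!, k=0..N) with N=5, A=4.64 = 0.255

0.255


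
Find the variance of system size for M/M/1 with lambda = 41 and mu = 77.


rho = 41/77; Var(N) = rho/(1-rho)^2 = 2.44

2.44


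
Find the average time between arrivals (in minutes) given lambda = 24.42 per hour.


Mean interarrival time = 60/lambda = 60/24.42 = 2.46 minutes

2.46 minutes


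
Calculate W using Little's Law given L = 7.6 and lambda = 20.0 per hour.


W = L / lambda = 7.6 / 20.0 = 0.38 hours

0.38 hours


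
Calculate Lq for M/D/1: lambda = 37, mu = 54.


M/D/1: Lq = rho^2 / (2*(1-rho)) where rho = 37/54; Lq = 0.75

0.75


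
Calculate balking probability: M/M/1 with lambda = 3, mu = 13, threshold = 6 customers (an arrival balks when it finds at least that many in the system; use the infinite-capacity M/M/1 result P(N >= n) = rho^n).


P(N >= 6) = rho^6 = (3/13)^6 = 0.0002

0.0002


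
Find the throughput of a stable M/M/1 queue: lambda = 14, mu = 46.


For a stable queue (lambda < mu), throughput = lambda = 14 per hour

14 per hour


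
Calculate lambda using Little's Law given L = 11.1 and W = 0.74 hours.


lambda = L / W = 11.1 / 0.74 = 15.0 per hour

15.0 per hour


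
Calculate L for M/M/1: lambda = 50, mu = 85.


rho = 50/85; L = rho/(1-rho) = 1.43

1.43


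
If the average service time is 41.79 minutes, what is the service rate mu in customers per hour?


mu = 60 / avg_service_time = 60 / 41.79 = 1.44 per hour

1.44 per hour


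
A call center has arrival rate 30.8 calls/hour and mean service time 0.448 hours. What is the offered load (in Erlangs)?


Offered load a = lambda * E[S] = 30.8 * 0.448 = 13.8 Erlangs

13.8 Erlangs


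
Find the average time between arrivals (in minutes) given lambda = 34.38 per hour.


Mean interarrival time = 60/lambda = 60/34.38 = 1.75 minutes

1.75 minutes


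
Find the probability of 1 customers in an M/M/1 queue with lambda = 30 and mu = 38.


rho = 30/38; P(n) = (1-rho)*rho^n = (1-30/38)*(30/38)^1 = 0.1662

0.1662


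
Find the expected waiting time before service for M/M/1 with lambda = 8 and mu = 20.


rho = 8/20; Wq = rho/(mu - lambda) = 0.0333 hours

0.0333 hours


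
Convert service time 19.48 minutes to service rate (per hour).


mu = 60 / avg_service_time = 60 / 19.48 = 3.08 per hour

3.08 per hour


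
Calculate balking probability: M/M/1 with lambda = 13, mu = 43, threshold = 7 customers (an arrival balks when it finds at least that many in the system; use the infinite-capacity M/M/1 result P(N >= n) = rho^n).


P(N >= 7) = rho^7 = (13/43)^7 = 0.0002

0.0002


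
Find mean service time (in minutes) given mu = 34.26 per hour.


Mean service time = 60/mu = 60/34.26 = 1.75 minutes

1.75 minutes


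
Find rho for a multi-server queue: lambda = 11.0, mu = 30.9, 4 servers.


rho = lambda / (c * mu) = 11.0 / (4 * 30.9) = 0.089

0.089


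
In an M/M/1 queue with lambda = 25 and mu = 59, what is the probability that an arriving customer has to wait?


P(wait) = rho = lambda/mu = 25/59 = 0.4237

0.4237


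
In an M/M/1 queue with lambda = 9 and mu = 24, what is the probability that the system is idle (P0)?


P0 = 1 - rho = 1 - 9/24 = 0.625

0.625


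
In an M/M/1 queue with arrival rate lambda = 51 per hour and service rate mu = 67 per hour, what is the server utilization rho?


rho = lambda/mu = 51/67 = 0.7612

0.7612


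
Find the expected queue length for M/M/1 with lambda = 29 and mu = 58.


rho = 29/58; Lq = rho^2/(1-rho) = 0.5

0.5


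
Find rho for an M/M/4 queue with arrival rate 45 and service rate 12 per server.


rho = lambda/(c*mu) = 45/(4*12) = 0.9375

0.9375


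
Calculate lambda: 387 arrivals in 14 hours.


lambda = total arrivals / time = 387 / 14 = 27.64 per hour

27.64 per hour


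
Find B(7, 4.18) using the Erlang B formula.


B(N,A) = (A^N/N!) / sum(A^k/k!, k=0..N) with N=7, A=4.18 = 0.0722

0.0722


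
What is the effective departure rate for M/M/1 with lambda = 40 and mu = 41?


For a stable queue (lambda < mu), throughput = lambda = 40 per hour

40 per hour


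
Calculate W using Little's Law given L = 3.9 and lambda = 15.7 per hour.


W = L / lambda = 3.9 / 15.7 = 0.2484 hours

0.2484 hours


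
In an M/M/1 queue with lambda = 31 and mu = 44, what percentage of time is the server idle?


Idle fraction = (1 - rho) * 100 = (1 - 31/44) * 100 = 29.5%

29.5%


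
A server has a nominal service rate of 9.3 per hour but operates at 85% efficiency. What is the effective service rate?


Effective rate = mu * efficiency = 9.3 * 0.85 = 7.91 per hour

7.91 per hour


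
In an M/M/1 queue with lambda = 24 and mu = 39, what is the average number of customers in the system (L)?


rho = 24/39; L = rho/(1-rho) = 1.6

1.6


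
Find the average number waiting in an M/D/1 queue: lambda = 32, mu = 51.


M/D/1: Lq = rho^2 / (2*(1-rho)) where rho = 32/51; Lq = 0.53

0.53


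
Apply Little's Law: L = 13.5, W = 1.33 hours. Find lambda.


lambda = L / W = 13.5 / 1.33 = 10.15 per hour

10.15 per hour


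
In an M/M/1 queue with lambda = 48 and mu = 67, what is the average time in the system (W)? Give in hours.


W = 1/(mu - lambda) = 1/(67 - 48) = 0.0526 hours

0.0526 hours


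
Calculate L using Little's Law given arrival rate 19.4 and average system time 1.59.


L = lambda * W = 19.4 * 1.59 = 30.85

30.85


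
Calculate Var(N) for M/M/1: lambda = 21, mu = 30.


rho = 21/30; Var(N) = rho/(1-rho)^2 = 7.78

7.78


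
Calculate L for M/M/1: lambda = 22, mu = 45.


rho = 22/45; L = rho/(1-rho) = 0.96

0.96


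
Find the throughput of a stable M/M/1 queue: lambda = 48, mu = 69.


For a stable queue (lambda < mu), throughput = lambda = 48 per hour

48 per hour


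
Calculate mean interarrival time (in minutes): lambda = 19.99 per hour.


Mean interarrival time = 60/lambda = 60/19.99 = 3.0 minutes

3.0 minutes


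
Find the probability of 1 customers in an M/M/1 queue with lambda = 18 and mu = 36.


rho = 18/36; P(n) = (1-rho)*rho^n = (1-18/36)*(18/36)^1 = 0.25

0.25


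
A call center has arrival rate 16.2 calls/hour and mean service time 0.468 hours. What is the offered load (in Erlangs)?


Offered load a = lambda * E[S] = 16.2 * 0.468 = 7.58 Erlangs

7.58 Erlangs


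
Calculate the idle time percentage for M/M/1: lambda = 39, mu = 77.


Idle fraction = (1 - rho) * 100 = (1 - 39/77) * 100 = 49.4%

49.4%


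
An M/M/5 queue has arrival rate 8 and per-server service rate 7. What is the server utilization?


rho = lambda/(c*mu) = 8/(5*7) = 0.2286

0.2286


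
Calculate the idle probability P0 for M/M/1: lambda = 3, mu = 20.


P0 = 1 - rho = 1 - 3/20 = 0.85

0.85


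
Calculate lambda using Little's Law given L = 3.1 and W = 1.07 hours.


lambda = L / W = 3.1 / 1.07 = 2.9 per hour

2.9 per hour


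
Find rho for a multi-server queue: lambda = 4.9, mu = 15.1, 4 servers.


rho = lambda / (c * mu) = 4.9 / (4 * 15.1) = 0.0811

0.0811


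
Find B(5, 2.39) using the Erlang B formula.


B(N,A) = (A^N/N!) / sum(A^k/k!, k=0..N) with N=5, A=2.39 = 0.0617

0.0617


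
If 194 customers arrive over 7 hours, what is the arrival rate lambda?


lambda = total arrivals / time = 194 / 7 = 27.71 per hour

27.71 per hour


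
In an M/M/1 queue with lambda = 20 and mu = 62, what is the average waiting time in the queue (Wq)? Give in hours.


rho = 20/62; Wq = rho/(mu - lambda) = 0.0077 hours

0.0077 hours


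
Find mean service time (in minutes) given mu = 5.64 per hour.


Mean service time = 60/mu = 60/5.64 = 10.64 minutes

10.64 minutes


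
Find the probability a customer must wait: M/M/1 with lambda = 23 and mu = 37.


P(wait) = rho = lambda/mu = 23/37 = 0.6216

0.6216


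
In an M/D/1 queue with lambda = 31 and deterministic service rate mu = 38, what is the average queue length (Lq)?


M/D/1: Lq = rho^2 / (2*(1-rho)) where rho = 31/38; Lq = 1.81

1.81


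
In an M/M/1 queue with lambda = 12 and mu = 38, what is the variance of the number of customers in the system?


rho = 12/38; Var(N) = rho/(1-rho)^2 = 0.67

0.67


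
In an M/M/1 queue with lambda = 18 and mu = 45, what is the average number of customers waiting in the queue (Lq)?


rho = 18/45; Lq = rho^2/(1-rho) = 0.27

0.27


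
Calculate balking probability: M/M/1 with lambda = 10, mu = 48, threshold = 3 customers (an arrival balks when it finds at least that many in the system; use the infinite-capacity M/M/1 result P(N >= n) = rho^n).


P(N >= 3) = rho^3 = (10/48)^3 = 0.009

0.009


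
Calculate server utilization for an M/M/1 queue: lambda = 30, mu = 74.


rho = lambda/mu = 30/74 = 0.4054

0.4054


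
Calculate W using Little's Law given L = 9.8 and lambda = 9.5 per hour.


W = L / lambda = 9.8 / 9.5 = 1.0316 hours

1.0316 hours


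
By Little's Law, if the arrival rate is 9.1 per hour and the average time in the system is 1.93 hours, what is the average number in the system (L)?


L = lambda * W = 9.1 * 1.93 = 17.56

17.56


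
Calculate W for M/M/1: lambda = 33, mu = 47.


W = 1/(mu - lambda) = 1/(47 - 33) = 0.0714 hours

0.0714 hours


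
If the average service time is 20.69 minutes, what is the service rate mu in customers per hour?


mu = 60 / avg_service_time = 60 / 20.69 = 2.9 per hour

2.9 per hour


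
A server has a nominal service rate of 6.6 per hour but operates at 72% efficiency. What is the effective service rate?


Effective rate = mu * efficiency = 6.6 * 0.72 = 4.75 per hour

4.75 per hour


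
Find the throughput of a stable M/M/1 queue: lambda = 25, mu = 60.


For a stable queue (lambda < mu), throughput = lambda = 25 per hour

25 per hour


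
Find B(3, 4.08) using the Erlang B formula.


B(N,A) = (A^N/N!) / sum(A^k/k!, k=0..N) with N=3, A=4.08 = 0.4579

0.4579


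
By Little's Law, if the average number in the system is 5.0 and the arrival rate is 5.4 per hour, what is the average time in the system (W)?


W = L / lambda = 5.0 / 5.4 = 0.9259 hours

0.9259 hours


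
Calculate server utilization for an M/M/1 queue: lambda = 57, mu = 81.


rho = lambda/mu = 57/81 = 0.7037

0.7037


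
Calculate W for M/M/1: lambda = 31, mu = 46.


W = 1/(mu - lambda) = 1/(46 - 31) = 0.0667 hours

0.0667 hours


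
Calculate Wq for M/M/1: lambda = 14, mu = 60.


rho = 14/60; Wq = rho/(mu - lambda) = 0.0051 hours

0.0051 hours


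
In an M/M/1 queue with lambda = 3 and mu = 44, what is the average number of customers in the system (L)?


rho = 3/44; L = rho/(1-rho) = 0.07

0.07


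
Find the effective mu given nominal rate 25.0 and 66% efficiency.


Effective rate = mu * efficiency = 25.0 * 0.66 = 16.5 per hour

16.5 per hour


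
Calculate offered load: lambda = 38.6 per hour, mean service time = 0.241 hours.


Offered load a = lambda * E[S] = 38.6 * 0.241 = 9.3 Erlangs

9.3 Erlangs


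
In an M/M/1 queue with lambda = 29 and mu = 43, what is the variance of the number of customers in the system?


rho = 29/43; Var(N) = rho/(1-rho)^2 = 6.36

6.36


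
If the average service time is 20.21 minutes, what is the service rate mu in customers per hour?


mu = 60 / avg_service_time = 60 / 20.21 = 2.97 per hour

2.97 per hour


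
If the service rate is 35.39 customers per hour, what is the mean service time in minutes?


Mean service time = 60/mu = 60/35.39 = 1.7 minutes

1.7 minutes


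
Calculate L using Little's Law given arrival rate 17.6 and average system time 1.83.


L = lambda * W = 17.6 * 1.83 = 32.21

32.21


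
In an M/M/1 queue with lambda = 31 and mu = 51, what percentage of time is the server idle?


Idle fraction = (1 - rho) * 100 = (1 - 31/51) * 100 = 39.2%

39.2%


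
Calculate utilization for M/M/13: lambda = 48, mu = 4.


rho = lambda/(c*mu) = 48/(13*4) = 0.9231

0.9231


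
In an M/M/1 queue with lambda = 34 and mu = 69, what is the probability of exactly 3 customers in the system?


rho = 34/69; P(n) = (1-rho)*rho^n = (1-34/69)*(34/69)^3 = 0.0607

0.0607


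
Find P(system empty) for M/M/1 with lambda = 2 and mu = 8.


P0 = 1 - rho = 1 - 2/8 = 0.75

0.75


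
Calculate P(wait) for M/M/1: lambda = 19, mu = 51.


P(wait) = rho = lambda/mu = 19/51 = 0.3725

0.3725


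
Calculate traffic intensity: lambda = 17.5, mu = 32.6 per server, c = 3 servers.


rho = lambda / (c * mu) = 17.5 / (3 * 32.6) = 0.1789

0.1789


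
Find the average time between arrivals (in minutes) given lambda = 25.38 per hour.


Mean interarrival time = 60/lambda = 60/25.38 = 2.36 minutes

2.36 minutes


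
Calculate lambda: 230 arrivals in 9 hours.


lambda = total arrivals / time = 230 / 9 = 25.56 per hour

25.56 per hour


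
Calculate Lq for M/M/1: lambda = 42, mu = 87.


rho = 42/87; Lq = rho^2/(1-rho) = 0.45

0.45


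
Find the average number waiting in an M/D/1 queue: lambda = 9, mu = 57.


M/D/1: Lq = rho^2 / (2*(1-rho)) where rho = 9/57; Lq = 0.01

0.01


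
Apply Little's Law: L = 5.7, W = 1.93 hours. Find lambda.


lambda = L / W = 5.7 / 1.93 = 2.95 per hour

2.95 per hour


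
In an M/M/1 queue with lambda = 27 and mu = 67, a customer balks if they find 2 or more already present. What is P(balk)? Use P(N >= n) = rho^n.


P(N >= 2) = rho^2 = (27/67)^2 = 0.1624

0.1624


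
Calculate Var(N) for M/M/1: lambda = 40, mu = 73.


rho = 40/73; Var(N) = rho/(1-rho)^2 = 2.68

2.68


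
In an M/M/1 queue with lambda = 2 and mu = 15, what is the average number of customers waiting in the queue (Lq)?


rho = 2/15; Lq = rho^2/(1-rho) = 0.02

0.02


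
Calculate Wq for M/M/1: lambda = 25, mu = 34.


rho = 25/34; Wq = rho/(mu - lambda) = 0.0817 hours

0.0817 hours


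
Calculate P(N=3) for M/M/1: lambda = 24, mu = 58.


rho = 24/58; P(n) = (1-rho)*rho^n = (1-24/58)*(24/58)^3 = 0.0415

0.0415


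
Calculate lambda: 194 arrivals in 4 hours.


lambda = total arrivals / time = 194 / 4 = 48.5 per hour

48.5 per hour


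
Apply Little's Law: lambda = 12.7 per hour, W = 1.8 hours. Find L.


L = lambda * W = 12.7 * 1.8 = 22.86

22.86


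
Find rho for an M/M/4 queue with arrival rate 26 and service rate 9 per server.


rho = lambda/(c*mu) = 26/(4*9) = 0.7222

0.7222


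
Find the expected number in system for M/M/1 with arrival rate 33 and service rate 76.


rho = 33/76; L = rho/(1-rho) = 0.77

0.77


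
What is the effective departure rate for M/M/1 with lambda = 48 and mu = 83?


For a stable queue (lambda < mu), throughput = lambda = 48 per hour

48 per hour


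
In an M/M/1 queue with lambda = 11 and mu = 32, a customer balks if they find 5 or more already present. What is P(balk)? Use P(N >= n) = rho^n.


P(N >= 5) = rho^5 = (11/32)^5 = 0.0048

0.0048


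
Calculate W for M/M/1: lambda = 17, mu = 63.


W = 1/(mu - lambda) = 1/(63 - 17) = 0.0217 hours

0.0217 hours


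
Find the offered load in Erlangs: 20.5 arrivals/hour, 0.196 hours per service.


Offered load a = lambda * E[S] = 20.5 * 0.196 = 4.02 Erlangs

4.02 Erlangs


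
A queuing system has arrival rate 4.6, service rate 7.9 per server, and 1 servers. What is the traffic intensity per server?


rho = lambda / (c * mu) = 4.6 / (1 * 7.9) = 0.5823

0.5823


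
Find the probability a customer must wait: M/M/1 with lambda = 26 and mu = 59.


P(wait) = rho = lambda/mu = 26/59 = 0.4407

0.4407


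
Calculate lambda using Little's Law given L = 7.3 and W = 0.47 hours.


lambda = L / W = 7.3 / 0.47 = 15.53 per hour

15.53 per hour


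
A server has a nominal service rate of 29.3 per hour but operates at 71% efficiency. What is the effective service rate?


Effective rate = mu * efficiency = 29.3 * 0.71 = 20.8 per hour

20.8 per hour


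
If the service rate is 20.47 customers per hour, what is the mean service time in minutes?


Mean service time = 60/mu = 60/20.47 = 2.93 minutes

2.93 minutes


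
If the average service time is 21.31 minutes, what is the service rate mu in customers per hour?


mu = 60 / avg_service_time = 60 / 21.31 = 2.82 per hour

2.82 per hour


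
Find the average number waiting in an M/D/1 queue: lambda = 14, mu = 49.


M/D/1: Lq = rho^2 / (2*(1-rho)) where rho = 14/49; Lq = 0.06

0.06


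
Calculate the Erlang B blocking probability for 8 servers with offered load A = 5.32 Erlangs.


B(N,A) = (A^N/N!) / sum(A^k/k!, k=0..N) with N=8, A=5.32 = 0.0857

0.0857


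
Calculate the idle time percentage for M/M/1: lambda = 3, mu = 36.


Idle fraction = (1 - rho) * 100 = (1 - 3/36) * 100 = 91.7%

91.7%


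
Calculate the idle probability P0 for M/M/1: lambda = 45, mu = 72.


P0 = 1 - rho = 1 - 45/72 = 0.375

0.375


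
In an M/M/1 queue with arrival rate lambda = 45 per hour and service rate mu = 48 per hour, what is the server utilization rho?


rho = lambda/mu = 45/48 = 0.9375

0.9375


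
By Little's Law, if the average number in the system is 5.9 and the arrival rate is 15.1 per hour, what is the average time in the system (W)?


W = L / lambda = 5.9 / 15.1 = 0.3907 hours

0.3907 hours


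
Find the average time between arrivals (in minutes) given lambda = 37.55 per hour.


Mean interarrival time = 60/lambda = 60/37.55 = 1.6 minutes

1.6 minutes


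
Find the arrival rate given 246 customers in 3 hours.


lambda = total arrivals / time = 246 / 3 = 82.0 per hour

82.0 per hour


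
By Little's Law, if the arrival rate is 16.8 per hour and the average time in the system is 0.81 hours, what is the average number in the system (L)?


L = lambda * W = 16.8 * 0.81 = 13.61

13.61


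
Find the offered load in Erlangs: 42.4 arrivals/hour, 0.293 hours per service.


Offered load a = lambda * E[S] = 42.4 * 0.293 = 12.42 Erlangs

12.42 Erlangs


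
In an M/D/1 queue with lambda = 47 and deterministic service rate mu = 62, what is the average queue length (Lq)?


M/D/1: Lq = rho^2 / (2*(1-rho)) where rho = 47/62; Lq = 1.19

1.19


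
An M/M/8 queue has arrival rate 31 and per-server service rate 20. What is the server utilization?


rho = lambda/(c*mu) = 31/(8*20) = 0.1938

0.1938


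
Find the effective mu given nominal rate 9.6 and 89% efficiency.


Effective rate = mu * efficiency = 9.6 * 0.89 = 8.54 per hour

8.54 per hour


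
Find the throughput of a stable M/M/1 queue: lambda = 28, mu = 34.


For a stable queue (lambda < mu), throughput = lambda = 28 per hour

28 per hour


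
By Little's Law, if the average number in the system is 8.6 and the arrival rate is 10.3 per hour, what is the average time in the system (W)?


W = L / lambda = 8.6 / 10.3 = 0.835 hours

0.835 hours


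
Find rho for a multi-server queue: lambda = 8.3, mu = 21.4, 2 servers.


rho = lambda / (c * mu) = 8.3 / (2 * 21.4) = 0.1939

0.1939


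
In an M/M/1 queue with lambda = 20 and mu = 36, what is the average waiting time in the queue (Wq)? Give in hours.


rho = 20/36; Wq = rho/(mu - lambda) = 0.0347 hours

0.0347 hours


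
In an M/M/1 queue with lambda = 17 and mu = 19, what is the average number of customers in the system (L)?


rho = 17/19; L = rho/(1-rho) = 8.5

8.5


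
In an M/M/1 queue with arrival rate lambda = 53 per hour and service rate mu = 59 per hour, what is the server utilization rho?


rho = lambda/mu = 53/59 = 0.8983

0.8983


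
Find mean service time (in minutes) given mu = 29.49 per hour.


Mean service time = 60/mu = 60/29.49 = 2.03 minutes

2.03 minutes


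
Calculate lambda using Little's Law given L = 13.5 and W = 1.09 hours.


lambda = L / W = 13.5 / 1.09 = 12.39 per hour

12.39 per hour


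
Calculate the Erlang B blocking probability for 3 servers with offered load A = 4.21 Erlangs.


B(N,A) = (A^N/N!) / sum(A^k/k!, k=0..N) with N=3, A=4.21 = 0.4691

0.4691


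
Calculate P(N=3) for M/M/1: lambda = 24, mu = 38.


rho = 24/38; P(n) = (1-rho)*rho^n = (1-24/38)*(24/38)^3 = 0.0928

0.0928


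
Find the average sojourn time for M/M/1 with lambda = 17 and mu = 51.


W = 1/(mu - lambda) = 1/(51 - 17) = 0.0294 hours

0.0294 hours


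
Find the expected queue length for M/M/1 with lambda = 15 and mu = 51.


rho = 15/51; Lq = rho^2/(1-rho) = 0.12

0.12


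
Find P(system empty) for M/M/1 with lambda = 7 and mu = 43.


P0 = 1 - rho = 1 - 7/43 = 0.8372

0.8372


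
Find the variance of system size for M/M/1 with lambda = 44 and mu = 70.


rho = 44/70; Var(N) = rho/(1-rho)^2 = 4.56

4.56


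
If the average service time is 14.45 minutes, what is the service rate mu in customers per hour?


mu = 60 / avg_service_time = 60 / 14.45 = 4.15 per hour

4.15 per hour


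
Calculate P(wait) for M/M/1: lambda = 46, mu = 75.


P(wait) = rho = lambda/mu = 46/75 = 0.6133

0.6133


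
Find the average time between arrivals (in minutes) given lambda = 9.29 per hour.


Mean interarrival time = 60/lambda = 60/9.29 = 6.46 minutes

6.46 minutes


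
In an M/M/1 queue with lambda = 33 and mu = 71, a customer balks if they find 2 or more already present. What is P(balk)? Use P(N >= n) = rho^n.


P(N >= 2) = rho^2 = (33/71)^2 = 0.216

0.216


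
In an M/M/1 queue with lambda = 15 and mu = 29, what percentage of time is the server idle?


Idle fraction = (1 - rho) * 100 = (1 - 15/29) * 100 = 48.3%

48.3%


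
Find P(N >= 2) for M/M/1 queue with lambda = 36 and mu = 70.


P(N >= 2) = rho^2 = (36/70)^2 = 0.2645

0.2645


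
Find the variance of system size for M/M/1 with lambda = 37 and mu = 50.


rho = 37/50; Var(N) = rho/(1-rho)^2 = 10.95

10.95


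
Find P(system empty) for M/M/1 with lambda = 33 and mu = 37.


P0 = 1 - rho = 1 - 33/37 = 0.1081

0.1081


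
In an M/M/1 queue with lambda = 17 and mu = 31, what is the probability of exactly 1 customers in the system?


rho = 17/31; P(n) = (1-rho)*rho^n = (1-17/31)*(17/31)^1 = 0.2477

0.2477


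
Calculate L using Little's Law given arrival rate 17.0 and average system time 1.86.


L = lambda * W = 17.0 * 1.86 = 31.62

31.62


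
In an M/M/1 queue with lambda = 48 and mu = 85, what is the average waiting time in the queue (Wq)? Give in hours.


rho = 48/85; Wq = rho/(mu - lambda) = 0.0153 hours

0.0153 hours


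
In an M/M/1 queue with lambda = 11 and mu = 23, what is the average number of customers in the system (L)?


rho = 11/23; L = rho/(1-rho) = 0.92

0.92


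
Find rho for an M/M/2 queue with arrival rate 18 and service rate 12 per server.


rho = lambda/(c*mu) = 18/(2*12) = 0.75

0.75


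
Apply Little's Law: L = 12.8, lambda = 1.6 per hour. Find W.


W = L / lambda = 12.8 / 1.6 = 8.0 hours

8.0 hours


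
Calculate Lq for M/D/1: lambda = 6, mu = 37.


M/D/1: Lq = rho^2 / (2*(1-rho)) where rho = 6/37; Lq = 0.02

0.02


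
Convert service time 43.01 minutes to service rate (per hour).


mu = 60 / avg_service_time = 60 / 43.01 = 1.4 per hour

1.4 per hour


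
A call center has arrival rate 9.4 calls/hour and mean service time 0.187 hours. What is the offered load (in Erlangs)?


Offered load a = lambda * E[S] = 9.4 * 0.187 = 1.76 Erlangs

1.76 Erlangs


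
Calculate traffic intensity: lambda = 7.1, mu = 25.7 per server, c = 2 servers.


rho = lambda / (c * mu) = 7.1 / (2 * 25.7) = 0.1381

0.1381
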